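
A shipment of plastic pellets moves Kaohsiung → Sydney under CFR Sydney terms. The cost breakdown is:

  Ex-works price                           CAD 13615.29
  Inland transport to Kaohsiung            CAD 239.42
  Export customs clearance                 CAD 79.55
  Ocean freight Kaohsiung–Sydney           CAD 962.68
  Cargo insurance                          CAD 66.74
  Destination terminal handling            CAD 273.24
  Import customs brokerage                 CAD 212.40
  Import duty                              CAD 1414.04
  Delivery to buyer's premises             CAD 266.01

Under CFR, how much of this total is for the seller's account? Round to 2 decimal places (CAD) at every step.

CFR: the seller pays costs through ocean freight to the destination port, but not insurance.
Seller's account: goods 13615.29 + inland to port 239.42 + export clearance 79.55 + freight 962.68 = 14896.94
Buyer's account: insurance 66.74 + destination terminal 273.24 + brokerage 212.40 + duty 1414.04 + delivery 266.01 = 2232.43

Seller's account: CAD 14896.94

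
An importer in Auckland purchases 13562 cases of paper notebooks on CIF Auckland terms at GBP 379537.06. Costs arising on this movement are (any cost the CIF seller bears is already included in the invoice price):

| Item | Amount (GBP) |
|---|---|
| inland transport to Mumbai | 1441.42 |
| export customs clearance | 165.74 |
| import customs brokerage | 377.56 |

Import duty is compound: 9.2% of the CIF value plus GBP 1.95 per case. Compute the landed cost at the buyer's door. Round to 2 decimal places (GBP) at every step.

Total landed cost: GBP 441277.93

CIF: the seller pays costs through ocean freight and marine insurance to the destination port.
Already in the invoice (seller's account under CIF): inland to port, export clearance — exclude.
The CIF price already equals the CIF value: 379537.06
Ad valorem component: 379537.06 × 9.2% = 34917.41
Specific component: 13562 × 1.95 = 26445.90
Import duty = 34917.41 + 26445.90 = 61363.31
Buyer bears: brokerage 377.56 + duty 61363.31 = 61740.87
Landed cost = invoice 379537.06 + 61740.87 = 441277.93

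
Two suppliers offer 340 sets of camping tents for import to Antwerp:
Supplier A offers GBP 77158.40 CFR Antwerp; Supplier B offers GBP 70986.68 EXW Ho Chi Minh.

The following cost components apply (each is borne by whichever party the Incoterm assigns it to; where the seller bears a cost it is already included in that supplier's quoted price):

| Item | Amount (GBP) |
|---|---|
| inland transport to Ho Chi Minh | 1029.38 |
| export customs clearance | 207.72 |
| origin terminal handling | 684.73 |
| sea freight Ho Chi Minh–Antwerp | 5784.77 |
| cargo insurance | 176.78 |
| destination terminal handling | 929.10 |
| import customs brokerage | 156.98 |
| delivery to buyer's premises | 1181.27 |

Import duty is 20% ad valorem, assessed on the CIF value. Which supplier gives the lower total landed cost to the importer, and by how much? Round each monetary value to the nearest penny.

Supplier A is cheaper by GBP 1841.85

Supplier A (CFR):
CIF value = CFR price + insurance = 77158.40 + 176.78 = 77335.18
Import duty = 77335.18 × 20% = 15467.04
Buyer bears (A): 176.78 + 929.10 + 156.98 + 1181.27 = 2444.13
Landed cost (A) = invoice 77158.40 + 2444.13 + duty 15467.04 = 95069.57
Supplier B (EXW):
CIF value = EXW price + inland to port + export clearance + origin terminal + freight + insurance = 70986.68 + 1029.38 + 207.72 + 684.73 + 5784.77 + 176.78 = 78870.06
Import duty = 78870.06 × 20% = 15774.01
Buyer bears (B): 1029.38 + 207.72 + 684.73 + 5784.77 + 176.78 + 929.10 + 156.98 + 1181.27 = 10150.73
Landed cost (B) = invoice 70986.68 + 10150.73 + duty 15774.01 = 96911.42
Difference = |95069.57 − 96911.42| = 1841.85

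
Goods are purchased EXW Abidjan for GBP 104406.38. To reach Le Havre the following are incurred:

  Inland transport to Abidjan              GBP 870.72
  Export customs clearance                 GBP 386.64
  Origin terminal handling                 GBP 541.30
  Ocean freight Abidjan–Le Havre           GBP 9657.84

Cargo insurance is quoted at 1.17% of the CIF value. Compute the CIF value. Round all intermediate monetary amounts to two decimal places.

CIF value: GBP 117234.52

Let C be the CIF value. C = EXW price + pre-shipment costs + freight + 1.17% × C
C − 1.17% × C = 104406.38 + 870.72 + 386.64 + 541.30 + 9657.84
0.9883 × C = 115862.88
C = 115862.88 / 0.9883 = 117234.52
Insurance premium = 1.17% × 117234.52 = 1371.64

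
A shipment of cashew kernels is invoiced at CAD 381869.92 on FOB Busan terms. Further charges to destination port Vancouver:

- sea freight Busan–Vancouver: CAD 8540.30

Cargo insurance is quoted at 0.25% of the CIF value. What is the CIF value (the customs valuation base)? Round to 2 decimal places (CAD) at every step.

Let C be the CIF value. C = FOB price + freight + 0.25% × C
C − 0.25% × C = 381869.92 + 8540.30
0.9975 × C = 390410.22
C = 390410.22 / 0.9975 = 391388.69
Insurance premium = 0.25% × 391388.69 = 978.47

CIF value: CAD 391388.69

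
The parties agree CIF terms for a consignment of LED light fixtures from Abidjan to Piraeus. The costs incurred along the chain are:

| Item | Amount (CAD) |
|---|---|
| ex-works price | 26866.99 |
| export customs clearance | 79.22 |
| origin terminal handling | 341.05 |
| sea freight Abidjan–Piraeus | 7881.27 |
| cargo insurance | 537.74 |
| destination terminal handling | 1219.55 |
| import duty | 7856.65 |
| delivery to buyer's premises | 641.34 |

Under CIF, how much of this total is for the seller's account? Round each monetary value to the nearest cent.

Seller's account: CAD 35706.27

CIF: the seller pays costs through ocean freight and marine insurance to the destination port.
Seller's account: goods 26866.99 + export clearance 79.22 + origin terminal 341.05 + freight 7881.27 + insurance 537.74 = 35706.27
Buyer's account: destination terminal 1219.55 + duty 7856.65 + delivery 641.34 = 9717.54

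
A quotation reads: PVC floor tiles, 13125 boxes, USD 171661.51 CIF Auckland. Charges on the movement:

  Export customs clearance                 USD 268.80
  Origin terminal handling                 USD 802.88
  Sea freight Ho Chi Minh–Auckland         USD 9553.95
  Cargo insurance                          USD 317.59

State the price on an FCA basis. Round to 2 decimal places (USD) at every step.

FCA price: USD 160987.09

Not relevant to the conversion: export clearance — on the seller under both CIF and FCA; already in the CIF price and stays in the FCA price.
From CIF to FCA, the seller no longer bears: origin terminal, freight, insurance.
FCA price = 171661.51 − 802.88 − 9553.95 − 317.59 = 160987.09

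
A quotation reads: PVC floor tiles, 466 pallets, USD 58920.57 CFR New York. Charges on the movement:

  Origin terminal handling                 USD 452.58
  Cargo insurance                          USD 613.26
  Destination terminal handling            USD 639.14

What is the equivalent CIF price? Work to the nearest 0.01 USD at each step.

Not relevant to the conversion: origin terminal — on the seller under both CFR and CIF; already in the CFR price and stays in the CIF price. destination terminal — on the buyer under both terms; not part of either seller's price.
From CFR to CIF, the seller additionally bears: insurance.
CIF price = 58920.57 + 613.26 = 59533.83

CIF price: USD 59533.83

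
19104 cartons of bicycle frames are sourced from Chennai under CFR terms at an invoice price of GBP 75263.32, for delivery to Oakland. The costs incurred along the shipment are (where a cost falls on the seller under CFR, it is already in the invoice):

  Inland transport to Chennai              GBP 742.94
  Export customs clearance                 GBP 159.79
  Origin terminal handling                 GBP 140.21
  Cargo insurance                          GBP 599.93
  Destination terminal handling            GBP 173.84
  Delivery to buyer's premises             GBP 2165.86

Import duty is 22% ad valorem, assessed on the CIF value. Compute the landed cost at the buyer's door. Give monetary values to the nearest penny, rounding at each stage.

CFR: the seller pays costs through ocean freight to the destination port, but not insurance.
Already in the invoice (seller's account under CFR): inland to port, export clearance, origin terminal — exclude.
CIF value = CFR price + insurance = 75263.32 + 599.93 = 75863.25
Import duty = 75863.25 × 22% = 16689.92
Buyer bears: insurance 599.93 + destination terminal 173.84 + delivery 2165.86 + duty 16689.92 = 19629.55
Landed cost = invoice 75263.32 + 19629.55 = 94892.87

Total landed cost: GBP 94892.87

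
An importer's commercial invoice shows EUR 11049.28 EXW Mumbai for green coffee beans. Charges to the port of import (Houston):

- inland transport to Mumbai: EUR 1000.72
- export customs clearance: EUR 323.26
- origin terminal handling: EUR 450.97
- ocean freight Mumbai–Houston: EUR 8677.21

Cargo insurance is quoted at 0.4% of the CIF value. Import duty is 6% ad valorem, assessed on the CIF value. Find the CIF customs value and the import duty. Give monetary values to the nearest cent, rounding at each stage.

CIF value: EUR 21587.79; import duty: EUR 1295.27

Let C be the CIF value. C = EXW price + pre-shipment costs + freight + 0.4% × C
C − 0.4% × C = 11049.28 + 1000.72 + 323.26 + 450.97 + 8677.21
0.996 × C = 21501.44
C = 21501.44 / 0.996 = 21587.79
Insurance premium = 0.4% × 21587.79 = 86.35
Import duty = 21587.79 × 6% = 1295.27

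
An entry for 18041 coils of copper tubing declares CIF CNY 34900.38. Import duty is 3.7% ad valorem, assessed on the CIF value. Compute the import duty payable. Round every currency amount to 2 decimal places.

Import duty = 34900.38 × 3.7% = 1291.31

Import duty: CNY 1291.31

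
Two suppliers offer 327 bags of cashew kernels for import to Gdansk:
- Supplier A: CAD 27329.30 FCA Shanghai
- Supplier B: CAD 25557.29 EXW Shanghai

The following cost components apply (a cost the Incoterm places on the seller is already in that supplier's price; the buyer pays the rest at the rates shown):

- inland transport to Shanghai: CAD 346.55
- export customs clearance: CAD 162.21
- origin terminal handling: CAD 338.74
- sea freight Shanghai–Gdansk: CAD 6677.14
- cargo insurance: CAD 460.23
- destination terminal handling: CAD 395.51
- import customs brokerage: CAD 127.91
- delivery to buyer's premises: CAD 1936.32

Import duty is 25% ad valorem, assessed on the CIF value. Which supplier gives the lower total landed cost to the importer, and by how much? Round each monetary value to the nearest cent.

Supplier A (FCA):
CIF value = FCA price + origin terminal + freight + insurance = 27329.30 + 338.74 + 6677.14 + 460.23 = 34805.41
Import duty = 34805.41 × 25% = 8701.35
Buyer bears (A): 338.74 + 6677.14 + 460.23 + 395.51 + 127.91 + 1936.32 = 9935.85
Landed cost (A) = invoice 27329.30 + 9935.85 + duty 8701.35 = 45966.50
Supplier B (EXW):
CIF value = EXW price + inland to port + export clearance + origin terminal + freight + insurance = 25557.29 + 346.55 + 162.21 + 338.74 + 6677.14 + 460.23 = 33542.16
Import duty = 33542.16 × 25% = 8385.54
Buyer bears (B): 346.55 + 162.21 + 338.74 + 6677.14 + 460.23 + 395.51 + 127.91 + 1936.32 = 10444.61
Landed cost (B) = invoice 25557.29 + 10444.61 + duty 8385.54 = 44387.44
Difference = |45966.50 − 44387.44| = 1579.06

Supplier B is cheaper by CAD 1579.06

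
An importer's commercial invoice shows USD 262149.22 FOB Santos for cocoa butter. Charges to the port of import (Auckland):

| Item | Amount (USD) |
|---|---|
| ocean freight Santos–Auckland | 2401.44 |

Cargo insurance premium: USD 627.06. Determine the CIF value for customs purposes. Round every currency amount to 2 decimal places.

CIF value: USD 265177.72

CIF = FOB price + freight + insurance
CIF = 262149.22 + 2401.44 + 627.06 = 265177.72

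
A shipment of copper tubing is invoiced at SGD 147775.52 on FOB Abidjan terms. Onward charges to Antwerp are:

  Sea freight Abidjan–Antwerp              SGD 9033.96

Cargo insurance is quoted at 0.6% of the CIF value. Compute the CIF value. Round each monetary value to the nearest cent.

Let C be the CIF value. C = FOB price + freight + 0.6% × C
C − 0.6% × C = 147775.52 + 9033.96
0.994 × C = 156809.48
C = 156809.48 / 0.994 = 157756.02
Insurance premium = 0.6% × 157756.02 = 946.54

CIF value: SGD 157756.02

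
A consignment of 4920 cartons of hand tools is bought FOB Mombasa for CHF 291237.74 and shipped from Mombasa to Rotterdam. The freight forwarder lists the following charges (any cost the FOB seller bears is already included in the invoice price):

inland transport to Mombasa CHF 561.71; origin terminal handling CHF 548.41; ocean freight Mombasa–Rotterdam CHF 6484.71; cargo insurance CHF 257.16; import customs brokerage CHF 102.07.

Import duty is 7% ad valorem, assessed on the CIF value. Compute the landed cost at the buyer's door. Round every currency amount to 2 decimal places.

Total landed cost: CHF 318940.25

FOB: the seller bears costs until goods are on board at the origin port; the buyer bears freight, insurance and all costs thereafter.
Already in the invoice (seller's account under FOB): inland to port, origin terminal — exclude.
CIF value = FOB price + freight + insurance = 291237.74 + 6484.71 + 257.16 = 297979.61
Import duty = 297979.61 × 7% = 20858.57
Buyer bears: freight 6484.71 + insurance 257.16 + brokerage 102.07 + duty 20858.57 = 27702.51
Landed cost = invoice 291237.74 + 27702.51 = 318940.25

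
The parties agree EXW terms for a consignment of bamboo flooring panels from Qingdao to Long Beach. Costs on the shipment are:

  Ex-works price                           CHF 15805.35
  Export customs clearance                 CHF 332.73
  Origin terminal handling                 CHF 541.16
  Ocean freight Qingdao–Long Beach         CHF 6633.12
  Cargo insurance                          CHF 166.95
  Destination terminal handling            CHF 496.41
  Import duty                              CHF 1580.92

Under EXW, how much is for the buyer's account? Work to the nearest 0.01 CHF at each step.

Buyer's account: CHF 9751.29

EXW: the seller makes goods available at their premises; the buyer bears all onward costs.
Seller's account: goods 15805.35 = 15805.35
Buyer's account: export clearance 332.73 + origin terminal 541.16 + freight 6633.12 + insurance 166.95 + destination terminal 496.41 + duty 1580.92 = 9751.29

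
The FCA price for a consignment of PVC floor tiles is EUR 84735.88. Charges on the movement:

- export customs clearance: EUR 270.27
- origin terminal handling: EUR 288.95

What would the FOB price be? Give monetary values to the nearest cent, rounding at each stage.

Not relevant to the conversion: export clearance — on the seller under both FCA and FOB; already in the FCA price and stays in the FOB price.
From FCA to FOB, the seller additionally bears: origin terminal.
FOB price = 84735.88 + 288.95 = 85024.83

FOB price: EUR 85024.83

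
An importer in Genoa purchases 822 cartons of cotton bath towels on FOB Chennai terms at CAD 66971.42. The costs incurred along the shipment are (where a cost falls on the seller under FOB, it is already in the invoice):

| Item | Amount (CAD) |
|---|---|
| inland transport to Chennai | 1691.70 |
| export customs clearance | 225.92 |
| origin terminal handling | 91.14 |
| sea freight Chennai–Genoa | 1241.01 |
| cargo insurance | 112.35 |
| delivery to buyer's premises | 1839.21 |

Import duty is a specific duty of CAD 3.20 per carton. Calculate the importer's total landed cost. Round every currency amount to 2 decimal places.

FOB: the seller bears costs until goods are on board at the origin port; the buyer bears freight, insurance and all costs thereafter.
Already in the invoice (seller's account under FOB): inland to port, export clearance, origin terminal — exclude.
CIF value = FOB price + freight + insurance = 66971.42 + 1241.01 + 112.35 = 68324.78
Import duty = 822 × 3.20 = 2630.40
Buyer bears: freight 1241.01 + insurance 112.35 + delivery 1839.21 + duty 2630.40 = 5822.97
Landed cost = invoice 66971.42 + 5822.97 = 72794.39

Total landed cost: CAD 72794.39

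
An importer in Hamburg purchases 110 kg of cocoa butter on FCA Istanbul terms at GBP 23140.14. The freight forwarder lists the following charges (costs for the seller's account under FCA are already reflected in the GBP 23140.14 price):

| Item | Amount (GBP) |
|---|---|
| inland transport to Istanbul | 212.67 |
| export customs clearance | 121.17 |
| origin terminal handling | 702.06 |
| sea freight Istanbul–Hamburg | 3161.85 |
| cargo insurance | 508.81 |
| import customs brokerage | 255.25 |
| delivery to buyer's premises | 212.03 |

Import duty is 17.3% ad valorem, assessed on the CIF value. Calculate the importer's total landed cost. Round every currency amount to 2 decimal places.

FCA: the seller delivers export-cleared goods to the carrier; the buyer bears costs from that point.
Already in the invoice (seller's account under FCA): inland to port, export clearance — exclude.
CIF value = FCA price + origin terminal + freight + insurance = 23140.14 + 702.06 + 3161.85 + 508.81 = 27512.86
Import duty = 27512.86 × 17.3% = 4759.72
Buyer bears: origin terminal 702.06 + freight 3161.85 + insurance 508.81 + brokerage 255.25 + delivery 212.03 + duty 4759.72 = 9599.72
Landed cost = invoice 23140.14 + 9599.72 = 32739.86

Total landed cost: GBP 32739.86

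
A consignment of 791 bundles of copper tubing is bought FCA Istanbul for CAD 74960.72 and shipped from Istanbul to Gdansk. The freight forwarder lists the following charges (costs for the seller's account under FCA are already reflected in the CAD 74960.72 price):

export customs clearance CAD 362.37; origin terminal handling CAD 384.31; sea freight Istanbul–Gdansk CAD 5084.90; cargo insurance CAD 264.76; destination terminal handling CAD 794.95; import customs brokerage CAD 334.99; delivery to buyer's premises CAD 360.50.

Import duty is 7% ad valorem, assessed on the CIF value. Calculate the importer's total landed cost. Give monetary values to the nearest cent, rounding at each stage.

FCA: the seller delivers export-cleared goods to the carrier; the buyer bears costs from that point.
Already in the invoice (seller's account under FCA): export clearance — exclude.
CIF value = FCA price + origin terminal + freight + insurance = 74960.72 + 384.31 + 5084.90 + 264.76 = 80694.69
Import duty = 80694.69 × 7% = 5648.63
Buyer bears: origin terminal 384.31 + freight 5084.90 + insurance 264.76 + destination terminal 794.95 + brokerage 334.99 + delivery 360.50 + duty 5648.63 = 12873.04
Landed cost = invoice 74960.72 + 12873.04 = 87833.76

Total landed cost: CAD 87833.76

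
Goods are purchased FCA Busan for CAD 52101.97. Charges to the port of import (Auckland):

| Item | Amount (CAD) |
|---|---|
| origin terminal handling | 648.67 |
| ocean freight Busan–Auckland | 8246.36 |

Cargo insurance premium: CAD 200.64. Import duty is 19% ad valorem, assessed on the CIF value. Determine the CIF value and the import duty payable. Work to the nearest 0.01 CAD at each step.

CIF = FCA price + pre-shipment costs + freight + insurance
CIF = 52101.97 + 648.67 + 8246.36 + 200.64 = 61197.64
Import duty = 61197.64 × 19% = 11627.55

CIF value: CAD 61197.64; import duty: CAD 11627.55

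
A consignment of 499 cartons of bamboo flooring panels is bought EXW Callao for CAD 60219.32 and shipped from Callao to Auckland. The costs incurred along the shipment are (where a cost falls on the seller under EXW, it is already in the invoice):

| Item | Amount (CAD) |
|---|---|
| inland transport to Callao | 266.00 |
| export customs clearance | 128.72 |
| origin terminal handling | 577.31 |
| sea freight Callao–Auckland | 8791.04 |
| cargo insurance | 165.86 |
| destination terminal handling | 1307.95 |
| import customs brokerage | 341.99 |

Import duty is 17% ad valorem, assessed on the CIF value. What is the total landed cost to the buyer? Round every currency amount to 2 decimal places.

Total landed cost: CAD 83723.39

EXW: the seller makes goods available at their premises; the buyer bears all onward costs.
CIF value = EXW price + inland to port + export clearance + origin terminal + freight + insurance = 60219.32 + 266.00 + 128.72 + 577.31 + 8791.04 + 165.86 = 70148.25
Import duty = 70148.25 × 17% = 11925.20
Buyer bears: inland to port 266.00 + export clearance 128.72 + origin terminal 577.31 + freight 8791.04 + insurance 165.86 + destination terminal 1307.95 + brokerage 341.99 + duty 11925.20 = 23504.07
Landed cost = invoice 60219.32 + 23504.07 = 83723.39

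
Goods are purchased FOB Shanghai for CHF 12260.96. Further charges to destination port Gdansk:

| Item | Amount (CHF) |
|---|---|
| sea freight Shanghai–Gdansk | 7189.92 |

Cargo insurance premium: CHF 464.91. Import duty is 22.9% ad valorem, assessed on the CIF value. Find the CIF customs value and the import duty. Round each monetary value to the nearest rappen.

CIF value: CHF 19915.79; import duty: CHF 4560.72

CIF = FOB price + freight + insurance
CIF = 12260.96 + 7189.92 + 464.91 = 19915.79
Import duty = 19915.79 × 22.9% = 4560.72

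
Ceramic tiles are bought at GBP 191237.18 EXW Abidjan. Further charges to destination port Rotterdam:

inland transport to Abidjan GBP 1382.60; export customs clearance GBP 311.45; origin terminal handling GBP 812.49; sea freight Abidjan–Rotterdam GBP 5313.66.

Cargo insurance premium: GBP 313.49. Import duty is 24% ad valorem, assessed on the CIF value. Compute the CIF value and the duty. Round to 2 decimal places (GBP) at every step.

CIF value: GBP 199370.87; import duty: GBP 47849.01

CIF = EXW price + pre-shipment costs + freight + insurance
CIF = 191237.18 + 1382.60 + 311.45 + 812.49 + 5313.66 + 313.49 = 199370.87
Import duty = 199370.87 × 24% = 47849.01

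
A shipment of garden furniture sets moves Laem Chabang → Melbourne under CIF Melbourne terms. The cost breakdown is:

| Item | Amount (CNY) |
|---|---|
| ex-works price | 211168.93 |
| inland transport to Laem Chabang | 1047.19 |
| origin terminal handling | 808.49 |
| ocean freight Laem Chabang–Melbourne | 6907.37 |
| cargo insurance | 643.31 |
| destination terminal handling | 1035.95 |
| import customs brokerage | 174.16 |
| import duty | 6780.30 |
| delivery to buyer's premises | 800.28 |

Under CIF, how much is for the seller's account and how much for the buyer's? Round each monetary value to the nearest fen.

CIF: the seller pays costs through ocean freight and marine insurance to the destination port.
Seller's account: goods 211168.93 + inland to port 1047.19 + origin terminal 808.49 + freight 6907.37 + insurance 643.31 = 220575.29
Buyer's account: destination terminal 1035.95 + brokerage 174.16 + duty 6780.30 + delivery 800.28 = 8790.69

Seller: CNY 220575.29; buyer: CNY 8790.69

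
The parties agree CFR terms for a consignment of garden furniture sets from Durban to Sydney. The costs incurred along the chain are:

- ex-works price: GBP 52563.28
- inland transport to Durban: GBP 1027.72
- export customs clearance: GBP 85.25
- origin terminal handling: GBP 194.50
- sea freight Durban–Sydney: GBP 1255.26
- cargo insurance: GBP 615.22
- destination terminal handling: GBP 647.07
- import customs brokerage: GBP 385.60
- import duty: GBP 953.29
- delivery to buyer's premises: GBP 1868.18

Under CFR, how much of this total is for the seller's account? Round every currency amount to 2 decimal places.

CFR: the seller pays costs through ocean freight to the destination port, but not insurance.
Seller's account: goods 52563.28 + inland to port 1027.72 + export clearance 85.25 + origin terminal 194.50 + freight 1255.26 = 55126.01
Buyer's account: insurance 615.22 + destination terminal 647.07 + brokerage 385.60 + duty 953.29 + delivery 1868.18 = 4469.36

Seller's account: GBP 55126.01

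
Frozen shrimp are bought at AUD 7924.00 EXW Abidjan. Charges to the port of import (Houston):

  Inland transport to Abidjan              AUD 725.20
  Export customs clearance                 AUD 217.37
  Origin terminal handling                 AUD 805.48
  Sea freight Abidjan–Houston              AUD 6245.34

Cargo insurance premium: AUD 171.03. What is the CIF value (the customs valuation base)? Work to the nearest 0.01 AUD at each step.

CIF = EXW price + pre-shipment costs + freight + insurance
CIF = 7924.00 + 725.20 + 217.37 + 805.48 + 6245.34 + 171.03 = 16088.42

CIF value: AUD 16088.42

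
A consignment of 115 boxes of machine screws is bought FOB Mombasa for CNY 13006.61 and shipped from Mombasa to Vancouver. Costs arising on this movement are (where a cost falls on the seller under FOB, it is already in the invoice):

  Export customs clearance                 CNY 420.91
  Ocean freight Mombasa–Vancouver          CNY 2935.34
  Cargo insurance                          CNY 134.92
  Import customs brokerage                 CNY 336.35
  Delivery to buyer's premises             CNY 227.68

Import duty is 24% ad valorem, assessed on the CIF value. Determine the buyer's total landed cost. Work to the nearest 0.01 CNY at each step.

FOB: the seller bears costs until goods are on board at the origin port; the buyer bears freight, insurance and all costs thereafter.
Already in the invoice (seller's account under FOB): export clearance — exclude.
CIF value = FOB price + freight + insurance = 13006.61 + 2935.34 + 134.92 = 16076.87
Import duty = 16076.87 × 24% = 3858.45
Buyer bears: freight 2935.34 + insurance 134.92 + brokerage 336.35 + delivery 227.68 + duty 3858.45 = 7492.74
Landed cost = invoice 13006.61 + 7492.74 = 20499.35

Total landed cost: CNY 20499.35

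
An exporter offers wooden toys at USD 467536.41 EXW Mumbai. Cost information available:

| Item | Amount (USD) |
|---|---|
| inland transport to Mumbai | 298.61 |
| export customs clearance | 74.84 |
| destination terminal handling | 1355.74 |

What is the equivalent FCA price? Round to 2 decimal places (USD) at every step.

Not relevant to the conversion: destination terminal — on the buyer under both terms; not part of either seller's price.
From EXW to FCA, the seller additionally bears: inland to port, export clearance.
FCA price = 467536.41 + 298.61 + 74.84 = 467909.86

FCA price: USD 467909.86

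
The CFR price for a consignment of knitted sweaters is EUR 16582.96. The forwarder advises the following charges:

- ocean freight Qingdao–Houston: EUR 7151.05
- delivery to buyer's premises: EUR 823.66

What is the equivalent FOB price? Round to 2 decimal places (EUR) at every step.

FOB price: EUR 9431.91

Not relevant to the conversion: delivery — on the buyer under both terms; not part of either seller's price.
From CFR to FOB, the seller no longer bears: freight.
FOB price = 16582.96 − 7151.05 = 9431.91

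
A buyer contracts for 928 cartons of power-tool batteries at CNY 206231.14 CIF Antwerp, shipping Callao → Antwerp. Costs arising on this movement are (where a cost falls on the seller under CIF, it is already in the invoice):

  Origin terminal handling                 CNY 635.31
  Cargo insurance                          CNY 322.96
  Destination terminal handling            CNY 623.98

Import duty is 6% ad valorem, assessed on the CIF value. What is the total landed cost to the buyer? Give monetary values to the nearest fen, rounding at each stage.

Total landed cost: CNY 219228.99

CIF: the seller pays costs through ocean freight and marine insurance to the destination port.
Already in the invoice (seller's account under CIF): origin terminal, insurance — exclude.
The CIF price already equals the CIF value: 206231.14
Import duty = 206231.14 × 6% = 12373.87
Buyer bears: destination terminal 623.98 + duty 12373.87 = 12997.85
Landed cost = invoice 206231.14 + 12997.85 = 219228.99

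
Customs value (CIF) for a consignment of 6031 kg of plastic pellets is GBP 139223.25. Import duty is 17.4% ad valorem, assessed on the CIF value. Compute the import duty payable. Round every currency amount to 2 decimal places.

Import duty = 139223.25 × 17.4% = 24224.85

Import duty: GBP 24224.85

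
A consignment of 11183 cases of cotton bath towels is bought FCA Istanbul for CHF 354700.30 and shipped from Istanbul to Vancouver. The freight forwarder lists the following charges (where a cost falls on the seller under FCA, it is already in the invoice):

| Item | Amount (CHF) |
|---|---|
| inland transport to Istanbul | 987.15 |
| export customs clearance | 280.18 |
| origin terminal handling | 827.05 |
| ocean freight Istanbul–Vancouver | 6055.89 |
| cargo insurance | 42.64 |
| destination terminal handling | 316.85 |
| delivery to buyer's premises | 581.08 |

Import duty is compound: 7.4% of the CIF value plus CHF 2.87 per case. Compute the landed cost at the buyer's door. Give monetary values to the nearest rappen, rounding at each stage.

FCA: the seller delivers export-cleared goods to the carrier; the buyer bears costs from that point.
Already in the invoice (seller's account under FCA): inland to port, export clearance — exclude.
CIF value = FCA price + origin terminal + freight + insurance = 354700.30 + 827.05 + 6055.89 + 42.64 = 361625.88
Ad valorem component: 361625.88 × 7.4% = 26760.32
Specific component: 11183 × 2.87 = 32095.21
Import duty = 26760.32 + 32095.21 = 58855.53
Buyer bears: origin terminal 827.05 + freight 6055.89 + insurance 42.64 + destination terminal 316.85 + delivery 581.08 + duty 58855.53 = 66679.04
Landed cost = invoice 354700.30 + 66679.04 = 421379.34

Total landed cost: CHF 421379.34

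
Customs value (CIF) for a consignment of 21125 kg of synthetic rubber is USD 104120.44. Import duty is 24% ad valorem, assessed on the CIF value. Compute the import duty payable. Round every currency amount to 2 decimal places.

Import duty: USD 24988.91

Import duty = 104120.44 × 24% = 24988.91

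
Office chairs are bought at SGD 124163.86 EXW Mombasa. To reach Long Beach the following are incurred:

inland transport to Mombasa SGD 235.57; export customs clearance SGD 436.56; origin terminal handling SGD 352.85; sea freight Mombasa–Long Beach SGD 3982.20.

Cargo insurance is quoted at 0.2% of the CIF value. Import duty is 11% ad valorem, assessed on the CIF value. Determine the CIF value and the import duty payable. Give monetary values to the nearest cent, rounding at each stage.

Let C be the CIF value. C = EXW price + pre-shipment costs + freight + 0.2% × C
C − 0.2% × C = 124163.86 + 235.57 + 436.56 + 352.85 + 3982.20
0.998 × C = 129171.04
C = 129171.04 / 0.998 = 129429.90
Insurance premium = 0.2% × 129429.90 = 258.86
Import duty = 129429.90 × 11% = 14237.29

CIF value: SGD 129429.90; import duty: SGD 14237.29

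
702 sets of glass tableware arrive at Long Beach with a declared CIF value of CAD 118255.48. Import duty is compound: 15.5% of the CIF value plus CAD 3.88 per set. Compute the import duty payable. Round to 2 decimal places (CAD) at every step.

Import duty: CAD 21053.36

Ad valorem component: 118255.48 × 15.5% = 18329.60
Specific component: 702 × 3.88 = 2723.76
Import duty = 18329.60 + 2723.76 = 21053.36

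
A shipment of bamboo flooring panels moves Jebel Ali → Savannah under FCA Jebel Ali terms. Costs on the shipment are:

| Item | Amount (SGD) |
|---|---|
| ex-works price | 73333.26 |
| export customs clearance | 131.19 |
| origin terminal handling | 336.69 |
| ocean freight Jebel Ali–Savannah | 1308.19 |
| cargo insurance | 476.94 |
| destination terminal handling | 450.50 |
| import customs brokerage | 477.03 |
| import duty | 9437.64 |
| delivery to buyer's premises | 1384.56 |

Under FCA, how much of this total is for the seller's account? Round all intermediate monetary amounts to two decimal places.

FCA: the seller delivers export-cleared goods to the carrier; the buyer bears costs from that point.
Seller's account: goods 73333.26 + export clearance 131.19 = 73464.45
Buyer's account: origin terminal 336.69 + freight 1308.19 + insurance 476.94 + destination terminal 450.50 + brokerage 477.03 + duty 9437.64 + delivery 1384.56 = 13871.55

Seller's account: SGD 73464.45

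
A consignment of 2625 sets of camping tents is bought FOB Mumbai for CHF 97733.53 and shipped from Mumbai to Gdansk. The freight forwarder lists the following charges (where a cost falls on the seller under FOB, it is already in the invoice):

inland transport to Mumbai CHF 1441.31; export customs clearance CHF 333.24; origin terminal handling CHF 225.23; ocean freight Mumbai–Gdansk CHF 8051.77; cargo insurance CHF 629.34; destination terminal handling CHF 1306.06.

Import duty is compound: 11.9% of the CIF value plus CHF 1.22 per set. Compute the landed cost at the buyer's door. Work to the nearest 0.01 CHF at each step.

FOB: the seller bears costs until goods are on board at the origin port; the buyer bears freight, insurance and all costs thereafter.
Already in the invoice (seller's account under FOB): inland to port, export clearance, origin terminal — exclude.
CIF value = FOB price + freight + insurance = 97733.53 + 8051.77 + 629.34 = 106414.64
Ad valorem component: 106414.64 × 11.9% = 12663.34
Specific component: 2625 × 1.22 = 3202.50
Import duty = 12663.34 + 3202.50 = 15865.84
Buyer bears: freight 8051.77 + insurance 629.34 + destination terminal 1306.06 + duty 15865.84 = 25853.01
Landed cost = invoice 97733.53 + 25853.01 = 123586.54

Total landed cost: CHF 123586.54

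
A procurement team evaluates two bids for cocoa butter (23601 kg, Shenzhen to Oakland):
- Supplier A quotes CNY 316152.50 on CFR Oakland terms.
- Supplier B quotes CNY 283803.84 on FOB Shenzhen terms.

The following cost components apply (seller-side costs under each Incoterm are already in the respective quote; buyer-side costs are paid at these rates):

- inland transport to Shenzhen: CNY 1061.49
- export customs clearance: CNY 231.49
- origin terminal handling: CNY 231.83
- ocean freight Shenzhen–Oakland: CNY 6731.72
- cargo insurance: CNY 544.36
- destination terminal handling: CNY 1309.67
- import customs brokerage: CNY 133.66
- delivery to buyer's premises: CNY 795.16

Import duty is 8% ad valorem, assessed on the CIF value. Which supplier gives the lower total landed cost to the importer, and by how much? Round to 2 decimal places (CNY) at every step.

Supplier A (CFR):
CIF value = CFR price + insurance = 316152.50 + 544.36 = 316696.86
Import duty = 316696.86 × 8% = 25335.75
Buyer bears (A): 544.36 + 1309.67 + 133.66 + 795.16 = 2782.85
Landed cost (A) = invoice 316152.50 + 2782.85 + duty 25335.75 = 344271.10
Supplier B (FOB):
CIF value = FOB price + freight + insurance = 283803.84 + 6731.72 + 544.36 = 291079.92
Import duty = 291079.92 × 8% = 23286.39
Buyer bears (B): 6731.72 + 544.36 + 1309.67 + 133.66 + 795.16 = 9514.57
Landed cost (B) = invoice 283803.84 + 9514.57 + duty 23286.39 = 316604.80
Difference = |344271.10 − 316604.80| = 27666.30

Supplier B is cheaper by CNY 27666.30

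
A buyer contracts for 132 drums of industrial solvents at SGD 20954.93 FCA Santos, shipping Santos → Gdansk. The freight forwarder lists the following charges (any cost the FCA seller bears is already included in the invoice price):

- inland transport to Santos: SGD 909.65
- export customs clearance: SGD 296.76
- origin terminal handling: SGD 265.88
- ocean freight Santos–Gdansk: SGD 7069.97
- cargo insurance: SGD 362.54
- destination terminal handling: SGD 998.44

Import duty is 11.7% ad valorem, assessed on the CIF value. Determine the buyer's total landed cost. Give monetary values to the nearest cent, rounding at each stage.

FCA: the seller delivers export-cleared goods to the carrier; the buyer bears costs from that point.
Already in the invoice (seller's account under FCA): inland to port, export clearance — exclude.
CIF value = FCA price + origin terminal + freight + insurance = 20954.93 + 265.88 + 7069.97 + 362.54 = 28653.32
Import duty = 28653.32 × 11.7% = 3352.44
Buyer bears: origin terminal 265.88 + freight 7069.97 + insurance 362.54 + destination terminal 998.44 + duty 3352.44 = 12049.27
Landed cost = invoice 20954.93 + 12049.27 = 33004.20

Total landed cost: SGD 33004.20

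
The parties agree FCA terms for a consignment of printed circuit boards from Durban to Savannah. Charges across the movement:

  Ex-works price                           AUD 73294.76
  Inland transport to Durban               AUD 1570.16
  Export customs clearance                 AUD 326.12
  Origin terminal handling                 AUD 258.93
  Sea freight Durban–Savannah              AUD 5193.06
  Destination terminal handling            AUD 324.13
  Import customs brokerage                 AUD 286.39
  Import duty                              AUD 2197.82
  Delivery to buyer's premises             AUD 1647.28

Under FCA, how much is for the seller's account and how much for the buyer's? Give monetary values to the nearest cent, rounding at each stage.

FCA: the seller delivers export-cleared goods to the carrier; the buyer bears costs from that point.
Seller's account: goods 73294.76 + inland to port 1570.16 + export clearance 326.12 = 75191.04
Buyer's account: origin terminal 258.93 + freight 5193.06 + destination terminal 324.13 + brokerage 286.39 + duty 2197.82 + delivery 1647.28 = 9907.61

Seller: AUD 75191.04; buyer: AUD 9907.61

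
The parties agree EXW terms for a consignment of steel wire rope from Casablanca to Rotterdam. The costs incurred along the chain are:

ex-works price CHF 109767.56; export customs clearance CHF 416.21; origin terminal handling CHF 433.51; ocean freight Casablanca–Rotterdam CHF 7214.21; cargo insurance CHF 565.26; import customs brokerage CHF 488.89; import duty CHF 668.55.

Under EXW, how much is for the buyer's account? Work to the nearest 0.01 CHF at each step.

Buyer's account: CHF 9786.63

EXW: the seller makes goods available at their premises; the buyer bears all onward costs.
Seller's account: goods 109767.56 = 109767.56
Buyer's account: export clearance 416.21 + origin terminal 433.51 + freight 7214.21 + insurance 565.26 + brokerage 488.89 + duty 668.55 = 9786.63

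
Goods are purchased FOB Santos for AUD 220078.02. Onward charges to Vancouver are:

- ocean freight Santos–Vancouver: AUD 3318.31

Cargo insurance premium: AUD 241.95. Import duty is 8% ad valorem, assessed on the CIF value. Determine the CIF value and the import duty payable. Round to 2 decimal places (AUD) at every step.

CIF value: AUD 223638.28; import duty: AUD 17891.06

CIF = FOB price + freight + insurance
CIF = 220078.02 + 3318.31 + 241.95 = 223638.28
Import duty = 223638.28 × 8% = 17891.06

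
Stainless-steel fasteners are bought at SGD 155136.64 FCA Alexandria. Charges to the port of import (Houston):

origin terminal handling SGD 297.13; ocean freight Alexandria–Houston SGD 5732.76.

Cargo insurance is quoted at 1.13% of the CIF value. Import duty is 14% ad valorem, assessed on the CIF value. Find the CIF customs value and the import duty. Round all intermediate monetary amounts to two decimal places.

CIF value: SGD 163008.53; import duty: SGD 22821.19

Let C be the CIF value. C = FCA price + pre-shipment costs + freight + 1.13% × C
C − 1.13% × C = 155136.64 + 297.13 + 5732.76
0.9887 × C = 161166.53
C = 161166.53 / 0.9887 = 163008.53
Insurance premium = 1.13% × 163008.53 = 1842.00
Import duty = 163008.53 × 14% = 22821.19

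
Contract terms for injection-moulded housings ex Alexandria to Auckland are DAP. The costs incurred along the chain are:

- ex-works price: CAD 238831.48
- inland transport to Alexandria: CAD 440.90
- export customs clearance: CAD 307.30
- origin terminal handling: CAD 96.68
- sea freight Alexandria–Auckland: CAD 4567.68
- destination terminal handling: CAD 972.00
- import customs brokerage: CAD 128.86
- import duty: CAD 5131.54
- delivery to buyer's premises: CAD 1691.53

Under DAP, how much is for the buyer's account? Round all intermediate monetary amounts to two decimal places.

DAP: the seller bears all costs to the named destination except import duty and clearance.
Seller's account: goods 238831.48 + inland to port 440.90 + export clearance 307.30 + origin terminal 96.68 + freight 4567.68 + destination terminal 972.00 + delivery 1691.53 = 246907.57
Buyer's account: brokerage 128.86 + duty 5131.54 = 5260.40

Buyer's account: CAD 5260.40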